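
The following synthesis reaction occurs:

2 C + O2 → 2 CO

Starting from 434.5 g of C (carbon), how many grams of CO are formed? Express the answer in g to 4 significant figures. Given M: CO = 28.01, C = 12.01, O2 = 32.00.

1013 g

n(C) = 434.50 g / 12.01 g/mol = 36.178 mol.
From the equation the C:CO mole ratio is 2:2, so n(CO) = 36.178 × 2/2 = 36.178 mol.
Mass of CO = 36.178 mol × 28.01 g/mol = 1013.4 g.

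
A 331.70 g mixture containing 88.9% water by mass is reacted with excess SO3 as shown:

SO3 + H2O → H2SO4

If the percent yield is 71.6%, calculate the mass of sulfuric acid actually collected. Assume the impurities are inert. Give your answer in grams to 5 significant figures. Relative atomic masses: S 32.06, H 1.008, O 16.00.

1149.4 g

Pure H2O available = 331.70 g × 0.889 = 294.881 g.
M(H2O) = 2(1.008) + 16.00 = 18.016 g/mol.
M(H2SO4) = 2(1.008) + 32.06 + 4(16.00) = 98.076 g/mol.
n(H2O) = 294.881 g / 18.016 g/mol = 16.3677 mol.
From the equation the H2O:H2SO4 mole ratio is 1:1, so n(H2SO4) = 16.3677 × 1/1 = 16.3677 mol.
Mass of H2SO4 = 16.3677 mol × 98.076 g/mol = 1605.28 g.
Actual mass collected = 1605.28 g × 0.716 = 1149.38 g.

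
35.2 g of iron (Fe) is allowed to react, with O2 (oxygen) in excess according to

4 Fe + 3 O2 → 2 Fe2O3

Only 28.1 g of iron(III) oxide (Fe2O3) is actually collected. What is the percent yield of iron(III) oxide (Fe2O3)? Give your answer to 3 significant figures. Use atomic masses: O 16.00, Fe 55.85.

55.8 %

M(Fe) = 55.85 g/mol.
M(Fe2O3) = 2(55.85) + 3(16.00) = 159.70 g/mol.
n(Fe) = 35.20 g / 55.85 g/mol = 0.6303 mol.
From the equation the Fe:Fe2O3 mole ratio is 4:2, so n(Fe2O3) = 0.6303 × 2/4 = 0.3151 mol.
Mass of Fe2O3 = 0.3151 mol × 159.70 g/mol = 50.33 g.
This is the theoretical yield. Percent yield = 28.1 g / 50.33 g × 100% = 55.84%.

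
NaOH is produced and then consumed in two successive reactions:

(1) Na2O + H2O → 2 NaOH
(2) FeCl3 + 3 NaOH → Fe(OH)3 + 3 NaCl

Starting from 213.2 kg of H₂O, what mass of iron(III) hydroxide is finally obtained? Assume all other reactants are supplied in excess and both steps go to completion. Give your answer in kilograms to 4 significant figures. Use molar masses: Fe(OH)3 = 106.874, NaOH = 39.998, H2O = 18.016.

213.2 kg = 213200 g.
n(H2O) = 213200 / 18.016 = 11834 mol.
Step 1 gives a 1:2 ratio of H2O to NaOH, so n(NaOH) = 23668 mol.
In step 2 the NaOH:Fe(OH)3 ratio is 3:1, so n(Fe(OH)3) = 7889.3 mol.
Mass of Fe(OH)3 = 7889.3 × 106.874 = 843160 g = 843.2 kg.

843.2 kg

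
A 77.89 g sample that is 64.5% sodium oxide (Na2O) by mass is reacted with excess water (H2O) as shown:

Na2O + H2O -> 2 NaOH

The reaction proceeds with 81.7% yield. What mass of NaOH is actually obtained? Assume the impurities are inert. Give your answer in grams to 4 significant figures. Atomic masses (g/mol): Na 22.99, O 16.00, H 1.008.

52.98 g

Pure Na2O available = 77.89 g × 0.645 = 50.239 g.
M(Na2O) = 2(22.99) + 16.00 = 61.98 g/mol.
M(NaOH) = 22.99 + 16.00 + 1.008 = 39.998 g/mol.
n(Na2O) = 50.239 g / 61.98 g/mol = 0.81057 mol.
From the equation the Na2O:NaOH mole ratio is 1:2, so n(NaOH) = 0.81057 × 2/1 = 1.6211 mol.
Mass of NaOH = 1.6211 mol × 39.998 g/mol = 64.842 g.
Actual mass collected = 64.842 g × 0.817 = 52.976 g.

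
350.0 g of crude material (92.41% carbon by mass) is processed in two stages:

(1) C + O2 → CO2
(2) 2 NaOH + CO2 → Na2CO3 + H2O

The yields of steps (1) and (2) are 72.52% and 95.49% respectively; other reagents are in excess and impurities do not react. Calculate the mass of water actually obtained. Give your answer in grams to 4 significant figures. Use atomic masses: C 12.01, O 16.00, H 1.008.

Pure C = 350.0 × 0.9241 = 323.44 g.
M(C) = 12.01 g/mol.
M(H2O) = 2(1.008) + 16.00 = 18.016 g/mol.
n(C) = 323.44 / 12.01 = 26.930 mol.
Step 1 (C:CO2 = 1:1): theoretical n(CO2) = 26.930 mol; at 72.52% yield, n(CO2) = 19.530 mol.
Step 2 (CO2:H2O = 1:1): theoretical n(H2O) = 19.530 mol, so theoretical mass = 19.530 × 18.016 = 351.85 g.
At 95.49% yield, actual mass of H2O = 351.85 × 0.9549 = 335.98 g.

336.0 g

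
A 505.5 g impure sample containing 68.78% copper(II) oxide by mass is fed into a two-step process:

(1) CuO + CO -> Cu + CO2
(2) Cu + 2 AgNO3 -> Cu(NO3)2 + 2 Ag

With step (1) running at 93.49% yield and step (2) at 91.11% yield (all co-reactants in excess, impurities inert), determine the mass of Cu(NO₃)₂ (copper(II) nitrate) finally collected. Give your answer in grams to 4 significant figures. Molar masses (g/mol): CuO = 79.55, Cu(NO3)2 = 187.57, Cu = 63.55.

Pure CuO = 505.5 × 0.6878 = 347.68 g.
n(CuO) = 347.68 / 79.55 = 4.3706 mol.
Step 1 (CuO:Cu = 1:1): theoretical n(Cu) = 4.3706 mol; at 93.49% yield, n(Cu) = 4.0861 mol.
Step 2 (Cu:Cu(NO3)2 = 1:1): theoretical n(Cu(NO3)2) = 4.0861 mol, so theoretical mass = 4.0861 × 187.57 = 766.43 g.
At 91.11% yield, actual mass of Cu(NO3)2 = 766.43 × 0.9111 = 698.29 g.

698.3 g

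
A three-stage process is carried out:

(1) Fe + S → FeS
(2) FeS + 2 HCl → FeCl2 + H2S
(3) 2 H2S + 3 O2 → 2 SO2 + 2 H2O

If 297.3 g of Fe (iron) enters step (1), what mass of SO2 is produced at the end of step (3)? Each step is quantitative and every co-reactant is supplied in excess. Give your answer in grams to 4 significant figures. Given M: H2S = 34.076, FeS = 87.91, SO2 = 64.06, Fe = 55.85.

n(Fe) = 297.3 / 55.85 = 5.3232 mol.
Reaction (1): Fe→FeS ratio 1:1 ⇒ n(FeS) = 5.3232 mol.
Reaction (2): FeS→H2S ratio 1:1 ⇒ n(H2S) = 5.3232 mol.
Reaction (3): H2S→SO2 ratio 2:2 ⇒ n(SO2) = 5.3232 mol.
Mass of SO2 = 5.3232 × 64.06 = 341.00 g.

341.0 g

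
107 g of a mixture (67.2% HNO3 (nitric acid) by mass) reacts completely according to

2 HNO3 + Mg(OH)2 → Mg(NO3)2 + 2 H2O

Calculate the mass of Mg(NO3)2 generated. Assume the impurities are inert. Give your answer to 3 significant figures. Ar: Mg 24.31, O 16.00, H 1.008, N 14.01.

Mass of pure HNO3 = 107 g × 0.672 = 71.90 g.
M(HNO3) = 1.008 + 14.01 + 3(16.00) = 63.018 g/mol.
M(Mg(NO3)2) = 24.31 + 2(14.01) + 6(16.00) = 148.33 g/mol.
n(HNO3) = 71.90 g / 63.018 g/mol = 1.141 mol.
From the equation the HNO3:Mg(NO3)2 mole ratio is 2:1, so n(Mg(NO3)2) = 1.141 × 1/2 = 0.5705 mol.
Mass of Mg(NO3)2 = 0.5705 mol × 148.33 g/mol = 84.62 g.

84.6 g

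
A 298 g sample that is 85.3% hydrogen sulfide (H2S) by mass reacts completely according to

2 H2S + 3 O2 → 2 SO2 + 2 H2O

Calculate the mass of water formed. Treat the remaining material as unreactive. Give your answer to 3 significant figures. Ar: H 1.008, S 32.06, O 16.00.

134 g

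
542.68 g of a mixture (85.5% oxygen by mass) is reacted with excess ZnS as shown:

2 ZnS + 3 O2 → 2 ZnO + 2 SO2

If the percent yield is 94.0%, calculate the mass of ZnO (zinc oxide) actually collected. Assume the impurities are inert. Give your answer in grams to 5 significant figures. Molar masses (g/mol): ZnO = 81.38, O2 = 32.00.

Pure O2 available = 542.68 g × 0.855 = 463.991 g.
n(O2) = 463.991 g / 32.00 g/mol = 14.4997 mol.
From the equation the O2:ZnO mole ratio is 3:2, so n(ZnO) = 14.4997 × 2/3 = 9.66649 mol.
Mass of ZnO = 9.66649 mol × 81.38 g/mol = 786.659 g.
Actual mass collected = 786.659 g × 0.940 = 739.459 g.

739.46 g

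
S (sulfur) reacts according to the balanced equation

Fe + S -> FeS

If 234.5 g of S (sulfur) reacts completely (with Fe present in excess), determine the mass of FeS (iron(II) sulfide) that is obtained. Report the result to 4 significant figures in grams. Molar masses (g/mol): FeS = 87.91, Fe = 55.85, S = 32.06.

643.0 g

n(S) = 234.50 g / 32.06 g/mol = 7.3144 mol.
From the equation the S:FeS mole ratio is 1:1, so n(FeS) = 7.3144 × 1/1 = 7.3144 mol.
Mass of FeS = 7.3144 mol × 87.91 g/mol = 643.01 g.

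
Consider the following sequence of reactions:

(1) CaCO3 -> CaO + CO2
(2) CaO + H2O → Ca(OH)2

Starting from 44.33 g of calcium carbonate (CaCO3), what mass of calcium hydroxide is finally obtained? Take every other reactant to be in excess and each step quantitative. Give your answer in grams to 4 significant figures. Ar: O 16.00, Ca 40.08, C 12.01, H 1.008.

M(CaCO3) = 40.08 + 12.01 + 3(16.00) = 100.09 g/mol.
M(Ca(OH)2) = 40.08 + 2(16.00) + 2(1.008) = 74.096 g/mol.
n(CaCO3) = 44.330 / 100.09 = 0.44290 mol.
Step 1 gives a 1:1 ratio of CaCO3 to CaO, so n(CaO) = 0.44290 mol.
In step 2 the CaO:Ca(OH)2 ratio is 1:1, so n(Ca(OH)2) = 0.44290 mol.
Mass of Ca(OH)2 = 0.44290 × 74.096 = 32.817 g.

32.82 g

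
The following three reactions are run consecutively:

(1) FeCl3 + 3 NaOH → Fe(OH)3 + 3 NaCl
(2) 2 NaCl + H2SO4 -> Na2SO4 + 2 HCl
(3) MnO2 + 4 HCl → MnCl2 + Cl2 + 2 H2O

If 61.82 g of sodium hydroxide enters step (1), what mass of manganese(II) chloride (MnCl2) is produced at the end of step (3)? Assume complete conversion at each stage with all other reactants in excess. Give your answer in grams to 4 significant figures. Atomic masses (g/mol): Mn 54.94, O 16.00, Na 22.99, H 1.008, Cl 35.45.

M(NaOH) = 22.99 + 16.00 + 1.008 = 39.998 g/mol.
M(MnCl2) = 54.94 + 2(35.45) = 125.84 g/mol.
n(NaOH) = 61.82 / 39.998 = 1.5456 mol.
Reaction (1): NaOH→NaCl ratio 3:3 ⇒ n(NaCl) = 1.5456 mol.
Reaction (2): NaCl→HCl ratio 2:2 ⇒ n(HCl) = 1.5456 mol.
Reaction (3): HCl→MnCl2 ratio 4:1 ⇒ n(MnCl2) = 0.38639 mol.
Mass of MnCl2 = 0.38639 × 125.84 = 48.624 g.

48.62 g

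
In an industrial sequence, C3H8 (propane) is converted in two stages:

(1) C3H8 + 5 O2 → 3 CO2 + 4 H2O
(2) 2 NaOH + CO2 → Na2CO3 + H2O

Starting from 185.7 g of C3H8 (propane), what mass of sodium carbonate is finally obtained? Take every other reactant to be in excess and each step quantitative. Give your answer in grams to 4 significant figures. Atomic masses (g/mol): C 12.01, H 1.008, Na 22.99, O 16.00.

1339 g

M(C3H8) = 3(12.01) + 8(1.008) = 44.094 g/mol.
M(Na2CO3) = 2(22.99) + 12.01 + 3(16.00) = 105.99 g/mol.
n(C3H8) = 185.70 / 44.094 = 4.2115 mol.
Step 1 gives a 1:3 ratio of C3H8 to CO2, so n(CO2) = 12.634 mol.
In step 2 the CO2:Na2CO3 ratio is 1:1, so n(Na2CO3) = 12.634 mol.
Mass of Na2CO3 = 12.634 × 105.99 = 1339.1 g.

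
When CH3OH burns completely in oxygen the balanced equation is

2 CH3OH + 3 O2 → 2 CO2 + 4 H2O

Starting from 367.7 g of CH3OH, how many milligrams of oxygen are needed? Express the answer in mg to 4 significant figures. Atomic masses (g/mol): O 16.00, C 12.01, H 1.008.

550800 mg

M(CH3OH) = 12.01 + 4(1.008) + 16.00 = 32.042 g/mol.
M(O2) = 2(16.00) = 32.00 g/mol.
n(CH3OH) = 367.70 g / 32.042 g/mol = 11.476 mol.
From the equation the CH3OH:O2 mole ratio is 2:3, so n(O2) = 11.476 × 3/2 = 17.213 mol.
Mass of O2 = 17.213 mol × 32.00 g/mol = 550.83 g.
Converting to mg: 550.83 g = 550800 mg.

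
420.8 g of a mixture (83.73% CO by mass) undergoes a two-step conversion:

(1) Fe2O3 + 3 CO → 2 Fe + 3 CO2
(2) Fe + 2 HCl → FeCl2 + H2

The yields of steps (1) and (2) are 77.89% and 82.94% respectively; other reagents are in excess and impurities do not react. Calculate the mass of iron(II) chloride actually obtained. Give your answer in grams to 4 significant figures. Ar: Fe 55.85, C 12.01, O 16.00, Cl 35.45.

686.7 g

Pure CO = 420.8 × 0.8373 = 352.34 g.
M(CO) = 12.01 + 16.00 = 28.01 g/mol.
M(FeCl2) = 55.85 + 2(35.45) = 126.75 g/mol.
n(CO) = 352.34 / 28.01 = 12.579 mol.
Step 1 (CO:Fe = 3:2): theoretical n(Fe) = 8.3860 mol; at 77.89% yield, n(Fe) = 6.5318 mol.
Step 2 (Fe:FeCl2 = 1:1): theoretical n(FeCl2) = 6.5318 mol, so theoretical mass = 6.5318 × 126.75 = 827.91 g.
At 82.94% yield, actual mass of FeCl2 = 827.91 × 0.8294 = 686.67 g.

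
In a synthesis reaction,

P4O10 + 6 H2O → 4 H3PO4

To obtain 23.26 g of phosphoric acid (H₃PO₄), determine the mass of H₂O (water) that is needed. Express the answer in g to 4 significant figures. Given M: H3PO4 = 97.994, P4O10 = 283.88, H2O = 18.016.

n(H3PO4) = 23.260 g / 97.994 g/mol = 0.23736 mol.
From the equation the H3PO4:H2O mole ratio is 4:6, so n(H2O) = 0.23736 × 6/4 = 0.35604 mol.
Mass of H2O = 0.35604 mol × 18.016 g/mol = 6.4145 g.

6.414 g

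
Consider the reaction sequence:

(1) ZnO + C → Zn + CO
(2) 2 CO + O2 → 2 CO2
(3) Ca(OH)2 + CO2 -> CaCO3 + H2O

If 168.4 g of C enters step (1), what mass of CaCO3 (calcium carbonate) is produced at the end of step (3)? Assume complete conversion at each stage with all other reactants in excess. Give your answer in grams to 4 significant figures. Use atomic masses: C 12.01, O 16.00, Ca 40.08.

1403 g

M(C) = 12.01 g/mol.
M(CaCO3) = 40.08 + 12.01 + 3(16.00) = 100.09 g/mol.
n(C) = 168.4 / 12.01 = 14.022 mol.
Reaction (1): C→CO ratio 1:1 ⇒ n(CO) = 14.022 mol.
Reaction (2): CO→CO2 ratio 2:2 ⇒ n(CO2) = 14.022 mol.
Reaction (3): CO2→CaCO3 ratio 1:1 ⇒ n(CaCO3) = 14.022 mol.
Mass of CaCO3 = 14.022 × 100.09 = 1403.4 g.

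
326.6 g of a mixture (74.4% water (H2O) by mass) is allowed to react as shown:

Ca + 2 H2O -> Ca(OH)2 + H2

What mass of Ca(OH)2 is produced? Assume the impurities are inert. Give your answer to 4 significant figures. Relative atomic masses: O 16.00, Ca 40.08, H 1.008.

Mass of pure H2O = 326.6 g × 0.744 = 242.99 g.
M(H2O) = 2(1.008) + 16.00 = 18.016 g/mol.
M(Ca(OH)2) = 40.08 + 2(16.00) + 2(1.008) = 74.096 g/mol.
n(H2O) = 242.99 g / 18.016 g/mol = 13.487 mol.
From the equation the H2O:Ca(OH)2 mole ratio is 2:1, so n(Ca(OH)2) = 13.487 × 1/2 = 6.7437 mol.
Mass of Ca(OH)2 = 6.7437 mol × 74.096 g/mol = 499.68 g.

499.7 g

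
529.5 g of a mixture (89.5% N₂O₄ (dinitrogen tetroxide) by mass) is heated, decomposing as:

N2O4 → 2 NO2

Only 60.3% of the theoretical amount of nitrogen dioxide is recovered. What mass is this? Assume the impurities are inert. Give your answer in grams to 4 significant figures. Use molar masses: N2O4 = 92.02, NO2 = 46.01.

Pure N2O4 available = 529.5 g × 0.895 = 473.90 g.
n(N2O4) = 473.90 g / 92.02 g/mol = 5.1500 mol.
From the equation the N2O4:NO2 mole ratio is 1:2, so n(NO2) = 5.1500 × 2/1 = 10.300 mol.
Mass of NO2 = 10.300 mol × 46.01 g/mol = 473.90 g.
Actual mass collected = 473.90 g × 0.603 = 285.76 g.

285.8 g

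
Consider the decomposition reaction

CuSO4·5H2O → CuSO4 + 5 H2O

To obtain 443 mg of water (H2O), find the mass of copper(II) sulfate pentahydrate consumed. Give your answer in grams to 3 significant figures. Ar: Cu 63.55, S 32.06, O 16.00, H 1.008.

1.23 g

M(H2O) = 2(1.008) + 16.00 = 18.016 g/mol.
M(CuSO4·5H2O) = 63.55 + 32.06 + 9(16.00) + 10(1.008) = 249.69 g/mol.
Convert: 443 mg = 0.4430 g.
n(H2O) = 0.4430 g / 18.016 g/mol = 0.02459 mol.
From the equation the H2O:CuSO4·5H2O mole ratio is 5:1, so n(CuSO4·5H2O) = 0.02459 × 1/5 = 0.004918 mol.
Mass of CuSO4·5H2O = 0.004918 mol × 249.69 g/mol = 1.228 g.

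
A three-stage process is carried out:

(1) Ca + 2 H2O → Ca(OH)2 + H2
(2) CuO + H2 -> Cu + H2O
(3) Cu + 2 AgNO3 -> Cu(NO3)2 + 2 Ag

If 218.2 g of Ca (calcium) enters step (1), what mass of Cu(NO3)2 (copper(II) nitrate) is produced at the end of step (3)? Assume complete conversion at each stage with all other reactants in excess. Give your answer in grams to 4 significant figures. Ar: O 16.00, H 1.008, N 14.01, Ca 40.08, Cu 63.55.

1021 g

M(Ca) = 40.08 g/mol.
M(Cu(NO3)2) = 63.55 + 2(14.01) + 6(16.00) = 187.57 g/mol.
n(Ca) = 218.2 / 40.08 = 5.4441 mol.
Reaction (1): Ca→H2 ratio 1:1 ⇒ n(H2) = 5.4441 mol.
Reaction (2): H2→Cu ratio 1:1 ⇒ n(Cu) = 5.4441 mol.
Reaction (3): Cu→Cu(NO3)2 ratio 1:1 ⇒ n(Cu(NO3)2) = 5.4441 mol.
Mass of Cu(NO3)2 = 5.4441 × 187.57 = 1021.2 g.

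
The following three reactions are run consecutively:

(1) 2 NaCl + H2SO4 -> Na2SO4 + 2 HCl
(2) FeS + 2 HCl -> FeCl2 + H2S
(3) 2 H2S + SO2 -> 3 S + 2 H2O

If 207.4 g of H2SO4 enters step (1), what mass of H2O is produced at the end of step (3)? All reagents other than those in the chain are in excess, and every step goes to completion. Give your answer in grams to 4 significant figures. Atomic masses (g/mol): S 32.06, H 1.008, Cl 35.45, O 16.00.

M(H2SO4) = 2(1.008) + 32.06 + 4(16.00) = 98.076 g/mol.
M(H2O) = 2(1.008) + 16.00 = 18.016 g/mol.
n(H2SO4) = 207.4 / 98.076 = 2.1147 mol.
Reaction (1): H2SO4→HCl ratio 1:2 ⇒ n(HCl) = 4.2294 mol.
Reaction (2): HCl→H2S ratio 2:1 ⇒ n(H2S) = 2.1147 mol.
Reaction (3): H2S→H2O ratio 2:2 ⇒ n(H2O) = 2.1147 mol.
Mass of H2O = 2.1147 × 18.016 = 38.098 g.

38.10 g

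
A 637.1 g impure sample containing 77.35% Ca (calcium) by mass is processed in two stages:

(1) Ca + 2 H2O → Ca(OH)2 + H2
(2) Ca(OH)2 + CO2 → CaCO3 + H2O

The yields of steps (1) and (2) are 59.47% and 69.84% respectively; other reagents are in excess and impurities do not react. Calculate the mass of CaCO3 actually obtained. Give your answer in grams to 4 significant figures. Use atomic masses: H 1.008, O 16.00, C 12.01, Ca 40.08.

511.1 g

Pure Ca = 637.1 × 0.7735 = 492.80 g.
M(Ca) = 40.08 g/mol.
M(CaCO3) = 40.08 + 12.01 + 3(16.00) = 100.09 g/mol.
n(Ca) = 492.80 / 40.08 = 12.295 mol.
Step 1 (Ca:Ca(OH)2 = 1:1): theoretical n(Ca(OH)2) = 12.295 mol; at 59.47% yield, n(Ca(OH)2) = 7.3120 mol.
Step 2 (Ca(OH)2:CaCO3 = 1:1): theoretical n(CaCO3) = 7.3120 mol, so theoretical mass = 7.3120 × 100.09 = 731.86 g.
At 69.84% yield, actual mass of CaCO3 = 731.86 × 0.6984 = 511.13 g.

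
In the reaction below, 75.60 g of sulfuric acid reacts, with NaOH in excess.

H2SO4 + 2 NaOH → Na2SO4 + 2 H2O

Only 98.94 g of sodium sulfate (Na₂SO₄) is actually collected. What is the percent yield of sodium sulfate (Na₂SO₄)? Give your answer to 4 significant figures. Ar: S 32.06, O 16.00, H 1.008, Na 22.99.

90.37 %

M(H2SO4) = 2(1.008) + 32.06 + 4(16.00) = 98.076 g/mol.
M(Na2SO4) = 2(22.99) + 32.06 + 4(16.00) = 142.04 g/mol.
n(H2SO4) = 75.600 g / 98.076 g/mol = 0.77083 mol.
From the equation the H2SO4:Na2SO4 mole ratio is 1:1, so n(Na2SO4) = 0.77083 × 1/1 = 0.77083 mol.
Mass of Na2SO4 = 0.77083 mol × 142.04 g/mol = 109.49 g.
This is the theoretical yield. Percent yield = 98.94 g / 109.49 g × 100% = 90.365%.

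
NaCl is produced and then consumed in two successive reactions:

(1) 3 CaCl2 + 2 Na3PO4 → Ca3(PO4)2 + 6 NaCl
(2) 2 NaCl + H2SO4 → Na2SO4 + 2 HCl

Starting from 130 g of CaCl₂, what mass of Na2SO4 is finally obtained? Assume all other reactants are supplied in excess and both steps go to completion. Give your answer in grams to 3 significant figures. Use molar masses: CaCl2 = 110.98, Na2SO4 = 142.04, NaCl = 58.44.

166 g

n(CaCl2) = 130.0 / 110.98 = 1.171 mol.
Step 1 gives a 3:6 ratio of CaCl2 to NaCl, so n(NaCl) = 2.343 mol.
In step 2 the NaCl:Na2SO4 ratio is 2:1, so n(Na2SO4) = 1.171 mol.
Mass of Na2SO4 = 1.171 × 142.04 = 166.4 g.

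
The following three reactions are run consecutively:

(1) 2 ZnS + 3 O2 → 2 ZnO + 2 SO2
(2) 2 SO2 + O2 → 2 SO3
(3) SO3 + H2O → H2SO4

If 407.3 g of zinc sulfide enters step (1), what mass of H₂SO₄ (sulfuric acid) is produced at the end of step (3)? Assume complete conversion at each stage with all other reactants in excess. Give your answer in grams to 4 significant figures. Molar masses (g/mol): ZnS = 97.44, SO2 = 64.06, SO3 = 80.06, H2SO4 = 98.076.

n(ZnS) = 407.3 / 97.44 = 4.1800 mol.
Reaction (1): ZnS→SO2 ratio 2:2 ⇒ n(SO2) = 4.1800 mol.
Reaction (2): SO2→SO3 ratio 2:2 ⇒ n(SO3) = 4.1800 mol.
Reaction (3): SO3→H2SO4 ratio 1:1 ⇒ n(H2SO4) = 4.1800 mol.
Mass of H2SO4 = 4.1800 × 98.076 = 409.96 g.

410.0 g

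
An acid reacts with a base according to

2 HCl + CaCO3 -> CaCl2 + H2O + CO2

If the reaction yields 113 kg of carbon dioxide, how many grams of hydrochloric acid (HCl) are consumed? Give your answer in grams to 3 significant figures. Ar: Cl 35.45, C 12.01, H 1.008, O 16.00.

M(CO2) = 12.01 + 2(16.00) = 44.01 g/mol.
M(HCl) = 1.008 + 35.45 = 36.458 g/mol.
Convert: 113 kg = 113000 g.
n(CO2) = 113000 g / 44.01 g/mol = 2568 mol.
From the equation the CO2:HCl mole ratio is 1:2, so n(HCl) = 2568 × 2/1 = 5135 mol.
Mass of HCl = 5135 mol × 36.458 g/mol = 187200 g.

187000 g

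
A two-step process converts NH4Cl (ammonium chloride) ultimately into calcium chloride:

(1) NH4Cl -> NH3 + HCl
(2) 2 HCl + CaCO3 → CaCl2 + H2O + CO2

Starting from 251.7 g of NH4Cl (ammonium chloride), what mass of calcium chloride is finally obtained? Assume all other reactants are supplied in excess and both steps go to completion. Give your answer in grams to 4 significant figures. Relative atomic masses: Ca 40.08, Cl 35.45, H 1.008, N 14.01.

261.1 g

M(NH4Cl) = 14.01 + 4(1.008) + 35.45 = 53.492 g/mol.
M(CaCl2) = 40.08 + 2(35.45) = 110.98 g/mol.
n(NH4Cl) = 251.70 / 53.492 = 4.7054 mol.
Step 1 gives a 1:1 ratio of NH4Cl to HCl, so n(HCl) = 4.7054 mol.
In step 2 the HCl:CaCl2 ratio is 2:1, so n(CaCl2) = 2.3527 mol.
Mass of CaCl2 = 2.3527 × 110.98 = 261.10 g.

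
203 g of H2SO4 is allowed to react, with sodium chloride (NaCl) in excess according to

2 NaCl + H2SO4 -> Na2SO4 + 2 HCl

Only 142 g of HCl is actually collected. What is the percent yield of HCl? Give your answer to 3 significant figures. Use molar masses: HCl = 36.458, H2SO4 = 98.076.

94.1 %

n(H2SO4) = 203.0 g / 98.076 g/mol = 2.070 mol.
From the equation the H2SO4:HCl mole ratio is 1:2, so n(HCl) = 2.070 × 2/1 = 4.140 mol.
Mass of HCl = 4.140 mol × 36.458 g/mol = 150.9 g.
This is the theoretical yield. Percent yield = 142 g / 150.9 g × 100% = 94.09%.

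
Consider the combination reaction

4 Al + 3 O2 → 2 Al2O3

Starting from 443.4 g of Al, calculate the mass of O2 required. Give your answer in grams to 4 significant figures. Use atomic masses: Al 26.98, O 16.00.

M(Al) = 26.98 g/mol.
M(O2) = 2(16.00) = 32.00 g/mol.
n(Al) = 443.40 g / 26.98 g/mol = 16.434 mol.
From the equation the Al:O2 mole ratio is 4:3, so n(O2) = 16.434 × 3/4 = 12.326 mol.
Mass of O2 = 12.326 mol × 32.00 g/mol = 394.43 g.

394.4 g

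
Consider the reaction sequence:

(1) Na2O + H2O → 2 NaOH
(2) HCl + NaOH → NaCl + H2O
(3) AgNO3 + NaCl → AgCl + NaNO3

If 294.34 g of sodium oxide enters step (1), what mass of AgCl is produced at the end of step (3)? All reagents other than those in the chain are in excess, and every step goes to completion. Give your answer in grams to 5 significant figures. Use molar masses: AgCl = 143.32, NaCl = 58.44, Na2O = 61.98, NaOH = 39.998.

1361.2 g

n(Na2O) = 294.34 / 61.98 = 4.74895 mol.
Reaction (1): Na2O→NaOH ratio 1:2 ⇒ n(NaOH) = 9.49790 mol.
Reaction (2): NaOH→NaCl ratio 1:1 ⇒ n(NaCl) = 9.49790 mol.
Reaction (3): NaCl→AgCl ratio 1:1 ⇒ n(AgCl) = 9.49790 mol.
Mass of AgCl = 9.49790 × 143.32 = 1361.24 g.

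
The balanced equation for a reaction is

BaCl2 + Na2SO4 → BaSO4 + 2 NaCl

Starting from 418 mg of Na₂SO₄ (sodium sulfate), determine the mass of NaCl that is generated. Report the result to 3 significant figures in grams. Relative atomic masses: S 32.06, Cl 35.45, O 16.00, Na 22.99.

0.344 g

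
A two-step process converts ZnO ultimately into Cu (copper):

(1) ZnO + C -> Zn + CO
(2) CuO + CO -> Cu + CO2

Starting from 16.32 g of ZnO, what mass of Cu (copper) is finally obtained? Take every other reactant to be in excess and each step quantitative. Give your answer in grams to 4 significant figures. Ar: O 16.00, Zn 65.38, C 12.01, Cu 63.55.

12.74 g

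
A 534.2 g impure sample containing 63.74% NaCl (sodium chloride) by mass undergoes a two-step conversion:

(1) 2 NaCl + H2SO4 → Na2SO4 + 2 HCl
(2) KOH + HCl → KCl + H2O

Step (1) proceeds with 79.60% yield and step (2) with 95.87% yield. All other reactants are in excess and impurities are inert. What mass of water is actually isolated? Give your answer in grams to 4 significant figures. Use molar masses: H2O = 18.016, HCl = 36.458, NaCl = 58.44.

80.11 g

Pure NaCl = 534.2 × 0.6374 = 340.50 g.
n(NaCl) = 340.50 / 58.44 = 5.8265 mol.
Step 1 (NaCl:HCl = 2:2): theoretical n(HCl) = 5.8265 mol; at 79.60% yield, n(HCl) = 4.6379 mol.
Step 2 (HCl:H2O = 1:1): theoretical n(H2O) = 4.6379 mol, so theoretical mass = 4.6379 × 18.016 = 83.556 g.
At 95.87% yield, actual mass of H2O = 83.556 × 0.9587 = 80.105 g.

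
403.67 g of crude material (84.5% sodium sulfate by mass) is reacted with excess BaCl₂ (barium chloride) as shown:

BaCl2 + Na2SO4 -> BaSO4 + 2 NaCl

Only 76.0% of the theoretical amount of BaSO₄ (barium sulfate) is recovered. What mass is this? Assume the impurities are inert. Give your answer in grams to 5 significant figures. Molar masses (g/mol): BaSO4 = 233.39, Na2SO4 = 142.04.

425.96 g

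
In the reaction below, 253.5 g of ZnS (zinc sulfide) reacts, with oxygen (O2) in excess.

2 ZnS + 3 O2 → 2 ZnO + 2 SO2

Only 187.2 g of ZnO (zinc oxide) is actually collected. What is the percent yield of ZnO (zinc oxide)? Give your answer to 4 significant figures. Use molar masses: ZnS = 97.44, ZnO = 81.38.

n(ZnS) = 253.50 g / 97.44 g/mol = 2.6016 mol.
From the equation the ZnS:ZnO mole ratio is 2:2, so n(ZnO) = 2.6016 × 2/2 = 2.6016 mol.
Mass of ZnO = 2.6016 mol × 81.38 g/mol = 211.72 g.
This is the theoretical yield. Percent yield = 187.2 g / 211.72 g × 100% = 88.419%.

88.42 %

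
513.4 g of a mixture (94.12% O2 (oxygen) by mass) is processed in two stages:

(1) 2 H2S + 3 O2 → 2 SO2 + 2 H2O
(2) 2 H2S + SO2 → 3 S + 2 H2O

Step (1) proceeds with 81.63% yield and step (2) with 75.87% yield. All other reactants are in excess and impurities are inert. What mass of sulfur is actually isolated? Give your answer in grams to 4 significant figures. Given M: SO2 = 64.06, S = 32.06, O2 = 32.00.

599.7 g

Pure O2 = 513.4 × 0.9412 = 483.21 g.
n(O2) = 483.21 / 32.00 = 15.100 mol.
Step 1 (O2:SO2 = 3:2): theoretical n(SO2) = 10.067 mol; at 81.63% yield, n(SO2) = 8.2176 mol.
Step 2 (SO2:S = 1:3): theoretical n(S) = 24.653 mol, so theoretical mass = 24.653 × 32.06 = 790.37 g.
At 75.87% yield, actual mass of S = 790.37 × 0.7587 = 599.65 g.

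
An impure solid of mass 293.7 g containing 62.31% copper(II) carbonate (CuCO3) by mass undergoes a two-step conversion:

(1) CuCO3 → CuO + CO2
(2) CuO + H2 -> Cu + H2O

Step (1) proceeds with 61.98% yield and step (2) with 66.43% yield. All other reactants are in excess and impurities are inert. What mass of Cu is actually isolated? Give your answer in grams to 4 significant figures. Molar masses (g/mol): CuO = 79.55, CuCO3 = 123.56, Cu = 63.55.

Pure CuCO3 = 293.7 × 0.6231 = 183.00 g.
n(CuCO3) = 183.00 / 123.56 = 1.4811 mol.
Step 1 (CuCO3:CuO = 1:1): theoretical n(CuO) = 1.4811 mol; at 61.98% yield, n(CuO) = 0.91798 mol.
Step 2 (CuO:Cu = 1:1): theoretical n(Cu) = 0.91798 mol, so theoretical mass = 0.91798 × 63.55 = 58.338 g.
At 66.43% yield, actual mass of Cu = 58.338 × 0.6643 = 38.754 g.

38.75 g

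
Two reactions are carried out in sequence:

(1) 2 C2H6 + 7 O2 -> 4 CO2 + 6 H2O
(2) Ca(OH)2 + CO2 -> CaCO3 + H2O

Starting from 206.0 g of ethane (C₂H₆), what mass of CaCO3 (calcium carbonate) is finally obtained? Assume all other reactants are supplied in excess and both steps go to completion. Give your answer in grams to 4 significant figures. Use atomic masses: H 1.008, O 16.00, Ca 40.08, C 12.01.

M(C2H6) = 2(12.01) + 6(1.008) = 30.068 g/mol.
M(CaCO3) = 40.08 + 12.01 + 3(16.00) = 100.09 g/mol.
n(C2H6) = 206.00 / 30.068 = 6.8511 mol.
Step 1 gives a 2:4 ratio of C2H6 to CO2, so n(CO2) = 13.702 mol.
In step 2 the CO2:CaCO3 ratio is 1:1, so n(CaCO3) = 13.702 mol.
Mass of CaCO3 = 13.702 × 100.09 = 1371.5 g.

1371 g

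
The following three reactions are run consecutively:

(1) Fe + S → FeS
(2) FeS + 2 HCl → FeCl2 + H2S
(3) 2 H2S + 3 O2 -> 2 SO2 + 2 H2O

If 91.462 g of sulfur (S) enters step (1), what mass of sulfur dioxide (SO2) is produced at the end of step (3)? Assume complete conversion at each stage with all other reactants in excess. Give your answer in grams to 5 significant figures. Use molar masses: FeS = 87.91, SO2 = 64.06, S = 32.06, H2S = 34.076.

n(S) = 91.462 / 32.06 = 2.85284 mol.
Reaction (1): S→FeS ratio 1:1 ⇒ n(FeS) = 2.85284 mol.
Reaction (2): FeS→H2S ratio 1:1 ⇒ n(H2S) = 2.85284 mol.
Reaction (3): H2S→SO2 ratio 2:2 ⇒ n(SO2) = 2.85284 mol.
Mass of SO2 = 2.85284 × 64.06 = 182.753 g.

182.75 g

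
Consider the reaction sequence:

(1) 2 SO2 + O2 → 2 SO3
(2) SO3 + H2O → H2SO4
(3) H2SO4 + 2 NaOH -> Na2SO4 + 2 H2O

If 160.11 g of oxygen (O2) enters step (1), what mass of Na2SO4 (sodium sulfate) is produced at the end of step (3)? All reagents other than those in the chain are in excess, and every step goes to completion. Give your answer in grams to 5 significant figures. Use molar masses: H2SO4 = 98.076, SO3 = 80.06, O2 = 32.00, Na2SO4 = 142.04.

1421.4 g

n(O2) = 160.11 / 32.00 = 5.00344 mol.
Reaction (1): O2→SO3 ratio 1:2 ⇒ n(SO3) = 10.0069 mol.
Reaction (2): SO3→H2SO4 ratio 1:1 ⇒ n(H2SO4) = 10.0069 mol.
Reaction (3): H2SO4→Na2SO4 ratio 1:1 ⇒ n(Na2SO4) = 10.0069 mol.
Mass of Na2SO4 = 10.0069 × 142.04 = 1421.38 g.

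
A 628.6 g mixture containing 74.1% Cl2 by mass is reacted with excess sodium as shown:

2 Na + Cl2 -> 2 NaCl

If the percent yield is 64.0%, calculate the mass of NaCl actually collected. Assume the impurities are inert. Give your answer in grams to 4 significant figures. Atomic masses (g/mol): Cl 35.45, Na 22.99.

491.4 g

Pure Cl2 available = 628.6 g × 0.741 = 465.79 g.
M(Cl2) = 2(35.45) = 70.90 g/mol.
M(NaCl) = 22.99 + 35.45 = 58.44 g/mol.
n(Cl2) = 465.79 g / 70.90 g/mol = 6.5697 mol.
From the equation the Cl2:NaCl mole ratio is 1:2, so n(NaCl) = 6.5697 × 2/1 = 13.139 mol.
Mass of NaCl = 13.139 mol × 58.44 g/mol = 767.87 g.
Actual mass collected = 767.87 g × 0.640 = 491.44 g.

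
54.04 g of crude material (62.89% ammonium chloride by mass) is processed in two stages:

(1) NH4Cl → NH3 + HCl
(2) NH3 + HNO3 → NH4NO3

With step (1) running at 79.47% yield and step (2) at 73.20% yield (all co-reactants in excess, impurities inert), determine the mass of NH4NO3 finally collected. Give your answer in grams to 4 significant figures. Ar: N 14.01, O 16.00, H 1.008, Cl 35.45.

Pure NH4Cl = 54.04 × 0.6289 = 33.986 g.
M(NH4Cl) = 14.01 + 4(1.008) + 35.45 = 53.492 g/mol.
M(NH4NO3) = 2(14.01) + 4(1.008) + 3(16.00) = 80.052 g/mol.
n(NH4Cl) = 33.986 / 53.492 = 0.63534 mol.
Step 1 (NH4Cl:NH3 = 1:1): theoretical n(NH3) = 0.63534 mol; at 79.47% yield, n(NH3) = 0.50491 mol.
Step 2 (NH3:NH4NO3 = 1:1): theoretical n(NH4NO3) = 0.50491 mol, so theoretical mass = 0.50491 × 80.052 = 40.419 g.
At 73.20% yield, actual mass of NH4NO3 = 40.419 × 0.7320 = 29.587 g.

29.59 g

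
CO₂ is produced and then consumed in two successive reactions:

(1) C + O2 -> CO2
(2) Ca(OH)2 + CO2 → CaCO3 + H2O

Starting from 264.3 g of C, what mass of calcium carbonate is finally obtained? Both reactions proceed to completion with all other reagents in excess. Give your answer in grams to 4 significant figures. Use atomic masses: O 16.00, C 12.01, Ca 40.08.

M(C) = 12.01 g/mol.
M(CaCO3) = 40.08 + 12.01 + 3(16.00) = 100.09 g/mol.
n(C) = 264.30 / 12.01 = 22.007 mol.
Step 1 gives a 1:1 ratio of C to CO2, so n(CO2) = 22.007 mol.
In step 2 the CO2:CaCO3 ratio is 1:1, so n(CaCO3) = 22.007 mol.
Mass of CaCO3 = 22.007 × 100.09 = 2202.6 g.

2203 g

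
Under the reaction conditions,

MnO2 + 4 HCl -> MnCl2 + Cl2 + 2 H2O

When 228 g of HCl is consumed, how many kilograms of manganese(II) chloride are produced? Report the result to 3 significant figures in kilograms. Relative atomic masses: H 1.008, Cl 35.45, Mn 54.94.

0.197 kg

M(HCl) = 1.008 + 35.45 = 36.458 g/mol.
M(MnCl2) = 54.94 + 2(35.45) = 125.84 g/mol.
n(HCl) = 228.0 g / 36.458 g/mol = 6.254 mol.
From the equation the HCl:MnCl2 mole ratio is 4:1, so n(MnCl2) = 6.254 × 1/4 = 1.563 mol.
Mass of MnCl2 = 1.563 mol × 125.84 g/mol = 196.7 g.
Converting to kg: 196.7 g = 0.197 kg.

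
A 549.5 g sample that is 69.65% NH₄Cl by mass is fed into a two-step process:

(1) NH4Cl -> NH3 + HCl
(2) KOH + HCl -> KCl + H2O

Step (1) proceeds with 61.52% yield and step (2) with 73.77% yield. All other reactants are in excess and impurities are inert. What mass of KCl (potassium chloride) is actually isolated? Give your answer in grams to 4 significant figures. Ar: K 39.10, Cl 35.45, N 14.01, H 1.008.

Pure NH4Cl = 549.5 × 0.6965 = 382.73 g.
M(NH4Cl) = 14.01 + 4(1.008) + 35.45 = 53.492 g/mol.
M(KCl) = 39.10 + 35.45 = 74.55 g/mol.
n(NH4Cl) = 382.73 / 53.492 = 7.1548 mol.
Step 1 (NH4Cl:HCl = 1:1): theoretical n(HCl) = 7.1548 mol; at 61.52% yield, n(HCl) = 4.4017 mol.
Step 2 (HCl:KCl = 1:1): theoretical n(KCl) = 4.4017 mol, so theoretical mass = 4.4017 × 74.55 = 328.14 g.
At 73.77% yield, actual mass of KCl = 328.14 × 0.7377 = 242.07 g.

242.1 g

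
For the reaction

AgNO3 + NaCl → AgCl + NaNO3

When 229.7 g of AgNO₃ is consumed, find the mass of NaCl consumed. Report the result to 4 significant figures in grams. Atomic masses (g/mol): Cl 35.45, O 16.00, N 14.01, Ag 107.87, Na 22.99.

M(AgNO3) = 107.87 + 14.01 + 3(16.00) = 169.88 g/mol.
M(NaCl) = 22.99 + 35.45 = 58.44 g/mol.
n(AgNO3) = 229.70 g / 169.88 g/mol = 1.3521 mol.
From the equation the AgNO3:NaCl mole ratio is 1:1, so n(NaCl) = 1.3521 × 1/1 = 1.3521 mol.
Mass of NaCl = 1.3521 mol × 58.44 g/mol = 79.019 g.

79.02 g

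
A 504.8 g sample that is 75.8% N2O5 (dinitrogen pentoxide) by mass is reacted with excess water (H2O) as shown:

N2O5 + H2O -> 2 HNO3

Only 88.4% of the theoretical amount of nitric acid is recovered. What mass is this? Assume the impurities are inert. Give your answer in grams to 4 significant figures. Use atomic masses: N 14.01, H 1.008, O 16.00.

Pure N2O5 available = 504.8 g × 0.758 = 382.64 g.
M(N2O5) = 2(14.01) + 5(16.00) = 108.02 g/mol.
M(HNO3) = 1.008 + 14.01 + 3(16.00) = 63.018 g/mol.
n(N2O5) = 382.64 g / 108.02 g/mol = 3.5423 mol.
From the equation the N2O5:HNO3 mole ratio is 1:2, so n(HNO3) = 3.5423 × 2/1 = 7.0846 mol.
Mass of HNO3 = 7.0846 mol × 63.018 g/mol = 446.46 g.
Actual mass collected = 446.46 g × 0.884 = 394.67 g.

394.7 g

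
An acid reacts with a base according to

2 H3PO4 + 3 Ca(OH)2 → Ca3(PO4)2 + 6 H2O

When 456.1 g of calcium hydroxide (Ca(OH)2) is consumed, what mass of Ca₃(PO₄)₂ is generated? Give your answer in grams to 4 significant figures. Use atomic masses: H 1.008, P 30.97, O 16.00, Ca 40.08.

636.4 g

M(Ca(OH)2) = 40.08 + 2(16.00) + 2(1.008) = 74.096 g/mol.
M(Ca3(PO4)2) = 3(40.08) + 2(30.97) + 8(16.00) = 310.18 g/mol.
n(Ca(OH)2) = 456.10 g / 74.096 g/mol = 6.1555 mol.
From the equation the Ca(OH)2:Ca3(PO4)2 mole ratio is 3:1, so n(Ca3(PO4)2) = 6.1555 × 1/3 = 2.0518 mol.
Mass of Ca3(PO4)2 = 2.0518 mol × 310.18 g/mol = 636.44 g.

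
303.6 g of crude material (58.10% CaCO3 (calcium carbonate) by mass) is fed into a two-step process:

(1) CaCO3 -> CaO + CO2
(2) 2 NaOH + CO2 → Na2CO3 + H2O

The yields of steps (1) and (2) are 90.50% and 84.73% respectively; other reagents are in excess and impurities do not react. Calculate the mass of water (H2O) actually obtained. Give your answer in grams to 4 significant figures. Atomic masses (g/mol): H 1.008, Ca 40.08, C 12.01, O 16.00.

24.35 g

Pure CaCO3 = 303.6 × 0.5810 = 176.39 g.
M(CaCO3) = 40.08 + 12.01 + 3(16.00) = 100.09 g/mol.
M(H2O) = 2(1.008) + 16.00 = 18.016 g/mol.
n(CaCO3) = 176.39 / 100.09 = 1.7623 mol.
Step 1 (CaCO3:CO2 = 1:1): theoretical n(CO2) = 1.7623 mol; at 90.50% yield, n(CO2) = 1.5949 mol.
Step 2 (CO2:H2O = 1:1): theoretical n(H2O) = 1.5949 mol, so theoretical mass = 1.5949 × 18.016 = 28.734 g.
At 84.73% yield, actual mass of H2O = 28.734 × 0.8473 = 24.346 g.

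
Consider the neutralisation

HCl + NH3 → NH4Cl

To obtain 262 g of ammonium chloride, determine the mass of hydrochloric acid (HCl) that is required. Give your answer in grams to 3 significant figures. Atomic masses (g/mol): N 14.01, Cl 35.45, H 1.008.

179 g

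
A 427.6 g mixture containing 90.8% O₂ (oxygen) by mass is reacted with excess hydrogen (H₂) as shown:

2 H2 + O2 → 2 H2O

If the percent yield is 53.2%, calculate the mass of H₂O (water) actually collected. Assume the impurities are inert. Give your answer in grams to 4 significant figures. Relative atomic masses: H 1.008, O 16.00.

Pure O2 available = 427.6 g × 0.908 = 388.26 g.
M(O2) = 2(16.00) = 32.00 g/mol.
M(H2O) = 2(1.008) + 16.00 = 18.016 g/mol.
n(O2) = 388.26 g / 32.00 g/mol = 12.133 mol.
From the equation the O2:H2O mole ratio is 1:2, so n(H2O) = 12.133 × 2/1 = 24.266 mol.
Mass of H2O = 24.266 mol × 18.016 g/mol = 437.18 g.
Actual mass collected = 437.18 g × 0.532 = 232.58 g.

232.6 g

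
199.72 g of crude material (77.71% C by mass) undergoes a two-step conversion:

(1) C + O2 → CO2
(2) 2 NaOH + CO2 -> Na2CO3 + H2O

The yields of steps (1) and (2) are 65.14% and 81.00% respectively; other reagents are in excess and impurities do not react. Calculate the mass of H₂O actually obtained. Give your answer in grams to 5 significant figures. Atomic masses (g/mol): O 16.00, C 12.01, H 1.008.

122.84 g

Pure C = 199.72 × 0.7771 = 155.202 g.
M(C) = 12.01 g/mol.
M(H2O) = 2(1.008) + 16.00 = 18.016 g/mol.
n(C) = 155.202 / 12.01 = 12.9228 mol.
Step 1 (C:CO2 = 1:1): theoretical n(CO2) = 12.9228 mol; at 65.14% yield, n(CO2) = 8.41789 mol.
Step 2 (CO2:H2O = 1:1): theoretical n(H2O) = 8.41789 mol, so theoretical mass = 8.41789 × 18.016 = 151.657 g.
At 81.00% yield, actual mass of H2O = 151.657 × 0.8100 = 122.842 g.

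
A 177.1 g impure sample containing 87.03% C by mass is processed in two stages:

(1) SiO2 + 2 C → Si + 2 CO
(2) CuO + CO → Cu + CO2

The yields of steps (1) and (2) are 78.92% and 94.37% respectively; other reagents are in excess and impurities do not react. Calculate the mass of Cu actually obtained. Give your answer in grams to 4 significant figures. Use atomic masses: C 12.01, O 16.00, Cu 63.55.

607.4 g

Pure C = 177.1 × 0.8703 = 154.13 g.
M(C) = 12.01 g/mol.
M(Cu) = 63.55 g/mol.
n(C) = 154.13 / 12.01 = 12.833 mol.
Step 1 (C:CO = 2:2): theoretical n(CO) = 12.833 mol; at 78.92% yield, n(CO) = 10.128 mol.
Step 2 (CO:Cu = 1:1): theoretical n(Cu) = 10.128 mol, so theoretical mass = 10.128 × 63.55 = 643.65 g.
At 94.37% yield, actual mass of Cu = 643.65 × 0.9437 = 607.41 g.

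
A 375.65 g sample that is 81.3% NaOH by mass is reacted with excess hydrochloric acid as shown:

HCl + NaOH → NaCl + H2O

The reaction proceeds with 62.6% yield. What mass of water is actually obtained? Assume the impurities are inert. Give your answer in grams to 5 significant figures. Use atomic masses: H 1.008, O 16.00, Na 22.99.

Pure NaOH available = 375.65 g × 0.813 = 305.403 g.
M(NaOH) = 22.99 + 16.00 + 1.008 = 39.998 g/mol.
M(H2O) = 2(1.008) + 16.00 = 18.016 g/mol.
n(NaOH) = 305.403 g / 39.998 g/mol = 7.63547 mol.
From the equation the NaOH:H2O mole ratio is 1:1, so n(H2O) = 7.63547 × 1/1 = 7.63547 mol.
Mass of H2O = 7.63547 mol × 18.016 g/mol = 137.561 g.
Actual mass collected = 137.561 g × 0.626 = 86.1129 g.

86.113 g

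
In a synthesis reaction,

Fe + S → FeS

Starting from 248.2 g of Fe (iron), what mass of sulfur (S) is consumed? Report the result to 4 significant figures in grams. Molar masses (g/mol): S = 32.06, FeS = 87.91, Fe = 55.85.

n(Fe) = 248.20 g / 55.85 g/mol = 4.4440 mol.
From the equation the Fe:S mole ratio is 1:1, so n(S) = 4.4440 × 1/1 = 4.4440 mol.
Mass of S = 4.4440 mol × 32.06 g/mol = 142.48 g.

142.5 g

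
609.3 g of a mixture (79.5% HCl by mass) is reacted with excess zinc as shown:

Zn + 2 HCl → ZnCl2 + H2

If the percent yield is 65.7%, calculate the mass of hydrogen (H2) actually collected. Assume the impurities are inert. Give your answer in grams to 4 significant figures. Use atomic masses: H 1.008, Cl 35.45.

Pure HCl available = 609.3 g × 0.795 = 484.39 g.
M(HCl) = 1.008 + 35.45 = 36.458 g/mol.
M(H2) = 2(1.008) = 2.016 g/mol.
n(HCl) = 484.39 g / 36.458 g/mol = 13.286 mol.
From the equation the HCl:H2 mole ratio is 2:1, so n(H2) = 13.286 × 1/2 = 6.6432 mol.
Mass of H2 = 6.6432 mol × 2.016 g/mol = 13.393 g.
Actual mass collected = 13.393 g × 0.657 = 8.7990 g.

8.799 g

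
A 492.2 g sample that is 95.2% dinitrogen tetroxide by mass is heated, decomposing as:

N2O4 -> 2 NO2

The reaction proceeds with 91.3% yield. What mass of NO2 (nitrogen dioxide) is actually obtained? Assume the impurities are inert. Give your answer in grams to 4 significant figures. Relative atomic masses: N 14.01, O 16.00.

427.8 g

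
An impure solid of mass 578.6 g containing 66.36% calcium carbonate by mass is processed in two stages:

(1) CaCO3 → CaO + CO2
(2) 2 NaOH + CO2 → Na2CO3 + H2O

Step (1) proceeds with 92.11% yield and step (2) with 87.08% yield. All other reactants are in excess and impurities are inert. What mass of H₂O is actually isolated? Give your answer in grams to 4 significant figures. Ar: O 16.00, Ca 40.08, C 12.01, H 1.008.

Pure CaCO3 = 578.6 × 0.6636 = 383.96 g.
M(CaCO3) = 40.08 + 12.01 + 3(16.00) = 100.09 g/mol.
M(H2O) = 2(1.008) + 16.00 = 18.016 g/mol.
n(CaCO3) = 383.96 / 100.09 = 3.8361 mol.
Step 1 (CaCO3:CO2 = 1:1): theoretical n(CO2) = 3.8361 mol; at 92.11% yield, n(CO2) = 3.5335 mol.
Step 2 (CO2:H2O = 1:1): theoretical n(H2O) = 3.5335 mol, so theoretical mass = 3.5335 × 18.016 = 63.659 g.
At 87.08% yield, actual mass of H2O = 63.659 × 0.8708 = 55.434 g.

55.43 g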